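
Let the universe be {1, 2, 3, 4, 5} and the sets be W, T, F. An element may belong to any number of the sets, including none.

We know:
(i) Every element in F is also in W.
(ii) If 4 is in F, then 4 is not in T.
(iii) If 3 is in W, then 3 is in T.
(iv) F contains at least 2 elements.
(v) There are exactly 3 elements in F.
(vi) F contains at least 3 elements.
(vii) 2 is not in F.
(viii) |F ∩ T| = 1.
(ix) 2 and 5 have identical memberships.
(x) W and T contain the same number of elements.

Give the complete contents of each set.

W = {1, 3, 4}; T = {2, 3, 5}; F = {1, 3, 4}

From (vii): 2 ∉ F.
(ix): 5 matches 2: 5 ∉ F.
(v): only 3 candidates remain for F, so all are in.
(i) with 1 ∈ F: 1 ∈ W.
(i) with 3 ∈ F: 3 ∈ W.
(i) with 4 ∈ F: 4 ∈ W.
(ii): 4 ∉ T.
(iii): 3 ∈ T.
Suppose 1 ∈ T: no assignment then satisfies all the clues, so 1 ∉ T.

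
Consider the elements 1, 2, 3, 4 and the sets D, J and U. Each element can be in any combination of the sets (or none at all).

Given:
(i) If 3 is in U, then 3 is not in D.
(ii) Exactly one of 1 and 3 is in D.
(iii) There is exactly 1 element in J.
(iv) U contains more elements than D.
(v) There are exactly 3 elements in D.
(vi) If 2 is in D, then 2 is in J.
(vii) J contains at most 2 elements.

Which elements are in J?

J = {2}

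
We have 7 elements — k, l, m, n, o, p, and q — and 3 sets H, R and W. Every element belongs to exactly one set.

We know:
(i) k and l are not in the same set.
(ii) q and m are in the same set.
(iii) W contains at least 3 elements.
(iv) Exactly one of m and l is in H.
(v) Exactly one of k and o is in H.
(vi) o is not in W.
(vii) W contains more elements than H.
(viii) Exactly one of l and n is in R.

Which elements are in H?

H = {l, o}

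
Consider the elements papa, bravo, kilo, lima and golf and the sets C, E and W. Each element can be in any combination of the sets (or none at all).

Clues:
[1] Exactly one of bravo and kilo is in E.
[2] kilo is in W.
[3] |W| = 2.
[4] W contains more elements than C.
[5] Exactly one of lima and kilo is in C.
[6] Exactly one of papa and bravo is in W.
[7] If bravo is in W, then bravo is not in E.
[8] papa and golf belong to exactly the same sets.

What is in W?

From (2): kilo ∈ W.
Suppose papa ∈ W: no assignment then satisfies all the clues, so papa ∉ W.

W = {bravo, kilo}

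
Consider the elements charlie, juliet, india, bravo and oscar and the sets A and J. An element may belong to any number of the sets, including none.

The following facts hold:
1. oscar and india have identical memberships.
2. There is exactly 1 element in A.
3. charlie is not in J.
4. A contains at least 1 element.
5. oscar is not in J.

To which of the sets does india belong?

From (3): charlie ∉ J.
From (5): oscar ∉ J.
(1): india matches oscar: india ∉ J.
Suppose india ∈ A: no assignment then satisfies all the clues, so india ∉ A.

india: none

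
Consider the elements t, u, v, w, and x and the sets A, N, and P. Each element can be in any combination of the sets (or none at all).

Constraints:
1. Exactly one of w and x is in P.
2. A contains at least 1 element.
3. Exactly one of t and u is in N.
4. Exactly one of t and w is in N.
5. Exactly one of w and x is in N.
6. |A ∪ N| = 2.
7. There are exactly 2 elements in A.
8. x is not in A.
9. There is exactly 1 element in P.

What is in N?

From (8): x ∉ A.
Suppose t ∈ N: no assignment then satisfies all the clues, so t ∉ N.

N = {u, w}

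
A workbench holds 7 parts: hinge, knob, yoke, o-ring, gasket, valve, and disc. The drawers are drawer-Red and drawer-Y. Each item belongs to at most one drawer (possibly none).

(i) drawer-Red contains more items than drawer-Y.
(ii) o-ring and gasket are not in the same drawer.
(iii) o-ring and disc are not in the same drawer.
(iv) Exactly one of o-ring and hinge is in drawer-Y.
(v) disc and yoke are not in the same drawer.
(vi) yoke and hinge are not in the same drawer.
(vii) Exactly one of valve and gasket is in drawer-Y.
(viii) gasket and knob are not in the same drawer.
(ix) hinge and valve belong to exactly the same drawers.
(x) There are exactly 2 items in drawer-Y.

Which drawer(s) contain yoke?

yoke: drawer-Red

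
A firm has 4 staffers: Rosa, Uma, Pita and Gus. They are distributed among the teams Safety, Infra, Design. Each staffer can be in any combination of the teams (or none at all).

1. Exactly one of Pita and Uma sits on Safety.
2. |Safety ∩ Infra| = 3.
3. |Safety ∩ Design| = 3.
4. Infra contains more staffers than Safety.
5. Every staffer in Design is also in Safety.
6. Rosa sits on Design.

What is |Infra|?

4

From (6): Rosa ∈ Design.
(5) with Rosa ∈ Design: Rosa ∈ Safety.
Suppose Rosa ∉ Infra: no assignment then satisfies all the clues, so Rosa ∈ Infra.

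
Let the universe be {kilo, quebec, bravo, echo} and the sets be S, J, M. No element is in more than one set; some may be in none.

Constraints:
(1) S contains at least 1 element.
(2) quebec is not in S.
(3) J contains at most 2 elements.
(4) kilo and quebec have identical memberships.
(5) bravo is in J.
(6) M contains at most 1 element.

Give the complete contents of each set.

S = {echo}; J = {bravo}; M = {}

From (2): quebec ∉ S.
From (5): bravo ∈ J.
(4): kilo matches quebec: kilo ∉ S.
(1): only 1 candidates remain for S, so all are in.
Suppose kilo ∈ J: no assignment then satisfies all the clues, so kilo ∉ J.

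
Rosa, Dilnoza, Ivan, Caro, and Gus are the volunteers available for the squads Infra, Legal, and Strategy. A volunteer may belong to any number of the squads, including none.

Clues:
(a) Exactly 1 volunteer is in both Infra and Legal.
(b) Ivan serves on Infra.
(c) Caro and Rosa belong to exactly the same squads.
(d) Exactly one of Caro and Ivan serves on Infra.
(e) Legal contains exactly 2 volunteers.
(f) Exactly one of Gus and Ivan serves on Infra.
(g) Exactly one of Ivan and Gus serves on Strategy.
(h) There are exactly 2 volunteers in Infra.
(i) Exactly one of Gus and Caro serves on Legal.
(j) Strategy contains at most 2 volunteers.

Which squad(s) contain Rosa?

From (b): Ivan ∈ Infra.
(d) (exactly one): Caro ∉ Infra.
(f) (exactly one): Gus ∉ Infra.
(c): Rosa matches Caro: Rosa ∉ Infra.
(h): only 2 candidates remain for Infra, so all are in.
Suppose Rosa ∈ Legal: no assignment then satisfies all the clues, so Rosa ∉ Legal.

Rosa: none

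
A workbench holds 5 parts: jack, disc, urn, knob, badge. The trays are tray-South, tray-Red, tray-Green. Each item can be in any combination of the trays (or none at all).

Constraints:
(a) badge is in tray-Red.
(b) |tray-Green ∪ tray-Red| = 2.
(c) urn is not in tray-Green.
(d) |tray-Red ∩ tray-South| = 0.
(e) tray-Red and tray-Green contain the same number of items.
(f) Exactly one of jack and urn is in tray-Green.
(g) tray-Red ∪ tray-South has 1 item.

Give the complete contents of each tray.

tray-South = {}; tray-Red = {badge}; tray-Green = {jack}

From (a): badge ∈ tray-Red.
From (c): urn ∉ tray-Green.
(f) (exactly one): jack ∈ tray-Green.
Suppose jack ∈ tray-South: no assignment then satisfies all the clues, so jack ∉ tray-South.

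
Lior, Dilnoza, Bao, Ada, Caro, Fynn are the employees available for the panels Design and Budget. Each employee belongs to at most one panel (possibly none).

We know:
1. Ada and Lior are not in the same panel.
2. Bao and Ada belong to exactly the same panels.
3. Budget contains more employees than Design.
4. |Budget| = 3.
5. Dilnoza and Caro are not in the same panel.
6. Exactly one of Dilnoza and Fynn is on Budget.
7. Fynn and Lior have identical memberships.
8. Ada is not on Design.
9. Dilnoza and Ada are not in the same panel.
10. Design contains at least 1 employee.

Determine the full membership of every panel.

From (8): Ada ∉ Design.
(2): Bao matches Ada: Bao ∉ Design.
Suppose Lior ∈ Design: no assignment then satisfies all the clues, so Lior ∉ Design.

Design = {Dilnoza}; Budget = {Caro, Fynn, Lior}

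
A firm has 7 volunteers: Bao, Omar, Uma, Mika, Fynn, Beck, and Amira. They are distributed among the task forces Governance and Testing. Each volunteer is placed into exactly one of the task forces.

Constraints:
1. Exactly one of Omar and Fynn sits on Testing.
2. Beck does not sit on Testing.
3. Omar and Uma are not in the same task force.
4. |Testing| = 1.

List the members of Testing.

Testing = {Omar}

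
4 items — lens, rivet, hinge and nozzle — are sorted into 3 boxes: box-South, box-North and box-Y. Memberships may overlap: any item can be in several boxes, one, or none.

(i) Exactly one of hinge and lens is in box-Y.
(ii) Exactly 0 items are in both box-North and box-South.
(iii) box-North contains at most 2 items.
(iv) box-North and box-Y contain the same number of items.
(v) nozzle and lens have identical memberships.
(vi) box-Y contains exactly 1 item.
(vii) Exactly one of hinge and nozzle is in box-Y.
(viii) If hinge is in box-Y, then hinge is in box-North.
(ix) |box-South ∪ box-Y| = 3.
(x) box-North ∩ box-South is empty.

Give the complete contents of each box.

box-South = {lens, nozzle}; box-North = {hinge}; box-Y = {hinge}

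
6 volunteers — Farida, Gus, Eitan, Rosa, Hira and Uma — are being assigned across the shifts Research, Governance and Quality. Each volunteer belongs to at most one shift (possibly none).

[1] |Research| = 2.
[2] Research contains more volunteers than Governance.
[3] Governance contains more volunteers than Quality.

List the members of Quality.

Quality = {}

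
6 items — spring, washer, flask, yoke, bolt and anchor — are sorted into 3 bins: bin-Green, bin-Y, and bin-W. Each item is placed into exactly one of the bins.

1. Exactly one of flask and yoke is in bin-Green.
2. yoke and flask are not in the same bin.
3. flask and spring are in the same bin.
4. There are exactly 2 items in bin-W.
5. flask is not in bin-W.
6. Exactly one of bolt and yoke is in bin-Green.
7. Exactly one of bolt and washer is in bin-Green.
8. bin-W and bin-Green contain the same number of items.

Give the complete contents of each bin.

bin-Green = {washer, yoke}; bin-Y = {flask, spring}; bin-W = {anchor, bolt}

From (5): flask ∉ bin-W.
(3): spring matches flask: spring ∉ bin-W.
Suppose spring ∈ bin-Green: no assignment then satisfies all the clues, so spring ∉ bin-Green.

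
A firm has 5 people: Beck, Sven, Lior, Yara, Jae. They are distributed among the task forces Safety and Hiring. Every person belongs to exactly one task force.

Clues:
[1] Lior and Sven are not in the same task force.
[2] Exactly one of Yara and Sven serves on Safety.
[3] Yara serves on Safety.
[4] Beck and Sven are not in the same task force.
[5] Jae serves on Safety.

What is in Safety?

From (3): Yara ∈ Safety.
From (5): Jae ∈ Safety.
(2) (exactly one): Sven ∉ Safety.
Only one task force left: Sven ∈ Hiring.
(1): Lior ∉ Hiring.
(4): Beck ∉ Hiring.
Only one task force left: Beck ∈ Safety.
Only one task force left: Lior ∈ Safety.

Safety = {Beck, Jae, Lior, Yara}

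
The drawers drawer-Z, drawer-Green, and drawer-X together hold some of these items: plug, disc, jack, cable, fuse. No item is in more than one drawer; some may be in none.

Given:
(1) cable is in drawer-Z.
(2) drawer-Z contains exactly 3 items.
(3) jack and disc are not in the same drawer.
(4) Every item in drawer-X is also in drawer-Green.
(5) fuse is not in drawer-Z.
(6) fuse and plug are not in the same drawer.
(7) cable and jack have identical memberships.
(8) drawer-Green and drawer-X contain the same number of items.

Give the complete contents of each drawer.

drawer-Z = {cable, jack, plug}; drawer-Green = {}; drawer-X = {}

From (1): cable ∈ drawer-Z.
From (5): fuse ∉ drawer-Z.
(7): jack matches cable: jack ∈ drawer-Z.
(3): disc ∉ drawer-Z.
(2): only 3 candidates remain for drawer-Z, so all are in.
Suppose disc ∈ drawer-Green: no assignment then satisfies all the clues, so disc ∉ drawer-Green.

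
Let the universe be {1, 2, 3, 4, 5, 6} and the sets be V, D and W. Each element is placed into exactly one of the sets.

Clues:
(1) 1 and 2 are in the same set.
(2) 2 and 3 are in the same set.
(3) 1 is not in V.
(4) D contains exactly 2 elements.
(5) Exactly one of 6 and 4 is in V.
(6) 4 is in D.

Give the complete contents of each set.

V = {6}; D = {4, 5}; W = {1, 2, 3}

From (3): 1 ∉ V.
From (6): 4 ∈ D.
(1): 2 matches 1: 2 ∉ V.
(2): 3 matches 2: 3 ∉ V.
(5) (exactly one): 6 ∈ V.
Suppose 1 ∈ D: no assignment then satisfies all the clues, so 1 ∉ D.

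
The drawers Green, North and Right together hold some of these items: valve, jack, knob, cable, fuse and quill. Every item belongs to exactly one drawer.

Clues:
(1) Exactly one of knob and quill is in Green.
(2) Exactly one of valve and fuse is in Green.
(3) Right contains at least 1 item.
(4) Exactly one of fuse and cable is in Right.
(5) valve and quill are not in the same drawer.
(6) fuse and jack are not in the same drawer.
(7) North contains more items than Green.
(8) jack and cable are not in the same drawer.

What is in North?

North = {jack, knob, valve}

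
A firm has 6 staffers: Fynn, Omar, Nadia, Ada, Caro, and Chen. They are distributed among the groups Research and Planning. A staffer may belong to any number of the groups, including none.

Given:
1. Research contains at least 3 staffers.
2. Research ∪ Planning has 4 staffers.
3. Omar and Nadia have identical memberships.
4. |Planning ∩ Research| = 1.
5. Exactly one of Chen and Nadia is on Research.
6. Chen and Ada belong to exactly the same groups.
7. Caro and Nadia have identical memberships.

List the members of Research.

Research = {Caro, Fynn, Nadia, Omar}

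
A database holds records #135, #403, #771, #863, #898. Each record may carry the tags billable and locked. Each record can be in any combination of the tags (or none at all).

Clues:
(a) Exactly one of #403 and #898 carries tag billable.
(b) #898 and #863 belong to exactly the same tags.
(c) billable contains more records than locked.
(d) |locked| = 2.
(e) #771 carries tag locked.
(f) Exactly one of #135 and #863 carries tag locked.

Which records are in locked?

locked = {#135, #771}

From (e): #771 ∈ locked.
Suppose #135 ∉ locked: no assignment then satisfies all the clues, so #135 ∈ locked.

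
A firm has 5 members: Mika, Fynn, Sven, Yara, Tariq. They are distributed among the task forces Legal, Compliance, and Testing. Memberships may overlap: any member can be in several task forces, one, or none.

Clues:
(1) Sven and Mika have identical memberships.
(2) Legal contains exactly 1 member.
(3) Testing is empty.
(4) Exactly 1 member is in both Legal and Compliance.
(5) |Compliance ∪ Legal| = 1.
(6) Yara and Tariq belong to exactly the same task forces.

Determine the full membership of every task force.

Legal = {Fynn}; Compliance = {Fynn}; Testing = {}

(3): Testing already has 0, so the rest are out.
Suppose Mika ∈ Legal: no assignment then satisfies all the clues, so Mika ∉ Legal.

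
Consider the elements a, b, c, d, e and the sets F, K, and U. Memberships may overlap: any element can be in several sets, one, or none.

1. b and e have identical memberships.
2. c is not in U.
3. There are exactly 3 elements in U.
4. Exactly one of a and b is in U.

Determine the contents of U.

From (2): c ∉ U.
Suppose a ∈ U: no assignment then satisfies all the clues, so a ∉ U.

U = {b, d, e}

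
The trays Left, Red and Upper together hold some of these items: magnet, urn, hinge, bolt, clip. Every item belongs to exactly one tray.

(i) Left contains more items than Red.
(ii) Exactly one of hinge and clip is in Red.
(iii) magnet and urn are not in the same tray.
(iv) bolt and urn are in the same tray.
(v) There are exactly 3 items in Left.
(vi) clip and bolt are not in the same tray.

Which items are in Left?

Left = {bolt, hinge, urn}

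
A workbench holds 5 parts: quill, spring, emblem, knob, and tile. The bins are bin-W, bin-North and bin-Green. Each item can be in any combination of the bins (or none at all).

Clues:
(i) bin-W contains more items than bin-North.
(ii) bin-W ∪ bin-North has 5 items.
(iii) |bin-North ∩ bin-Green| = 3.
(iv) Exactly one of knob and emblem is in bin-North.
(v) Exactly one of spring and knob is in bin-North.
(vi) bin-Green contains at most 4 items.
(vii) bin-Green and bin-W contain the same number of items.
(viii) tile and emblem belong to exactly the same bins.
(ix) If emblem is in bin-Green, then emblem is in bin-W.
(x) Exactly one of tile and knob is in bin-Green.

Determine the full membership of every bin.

bin-W = {emblem, knob, quill, tile}; bin-North = {emblem, spring, tile}; bin-Green = {emblem, quill, spring, tile}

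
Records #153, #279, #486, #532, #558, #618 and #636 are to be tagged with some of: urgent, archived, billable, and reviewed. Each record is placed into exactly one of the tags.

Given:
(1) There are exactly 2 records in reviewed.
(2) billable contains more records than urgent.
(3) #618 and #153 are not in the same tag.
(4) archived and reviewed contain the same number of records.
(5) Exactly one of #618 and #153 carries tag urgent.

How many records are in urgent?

1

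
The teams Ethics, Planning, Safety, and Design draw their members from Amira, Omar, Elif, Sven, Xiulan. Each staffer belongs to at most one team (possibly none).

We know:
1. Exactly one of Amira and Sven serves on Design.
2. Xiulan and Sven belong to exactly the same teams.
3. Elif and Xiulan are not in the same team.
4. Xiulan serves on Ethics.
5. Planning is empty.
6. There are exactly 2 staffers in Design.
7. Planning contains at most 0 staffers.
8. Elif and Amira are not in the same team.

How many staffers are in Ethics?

2

From (4): Xiulan ∈ Ethics.
(2): Sven matches Xiulan: Sven ∈ Ethics.
(3): Elif ∉ Ethics.
(5): Planning already has 0, so the rest are out.
(1) (exactly one): Amira ∈ Design.
(8): Elif ∉ Design.
(6): only 2 candidates remain for Design, so all are in.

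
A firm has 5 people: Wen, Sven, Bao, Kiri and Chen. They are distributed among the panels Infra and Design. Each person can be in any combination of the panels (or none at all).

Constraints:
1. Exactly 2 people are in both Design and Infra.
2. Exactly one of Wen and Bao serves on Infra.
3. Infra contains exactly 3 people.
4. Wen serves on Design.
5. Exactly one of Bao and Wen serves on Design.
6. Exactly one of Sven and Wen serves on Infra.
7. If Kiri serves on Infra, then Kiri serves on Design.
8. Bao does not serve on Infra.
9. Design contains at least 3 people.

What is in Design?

Design = {Kiri, Sven, Wen}

From (4): Wen ∈ Design.
From (8): Bao ∉ Infra.
(2) (exactly one): Wen ∈ Infra.
(5) (exactly one): Bao ∉ Design.
(6) (exactly one): Sven ∉ Infra.
(3): only 3 candidates remain for Infra, so all are in.
(7): Kiri ∈ Design.
Suppose Sven ∉ Design: no assignment then satisfies all the clues, so Sven ∈ Design.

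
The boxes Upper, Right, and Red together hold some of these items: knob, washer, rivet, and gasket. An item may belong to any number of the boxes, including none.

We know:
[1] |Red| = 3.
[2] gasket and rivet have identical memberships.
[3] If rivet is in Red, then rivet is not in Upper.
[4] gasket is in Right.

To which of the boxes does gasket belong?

gasket: Red, Right

From (4): gasket ∈ Right.
(2): rivet matches gasket: rivet ∈ Right.
Suppose gasket ∈ Upper: no assignment then satisfies all the clues, so gasket ∉ Upper.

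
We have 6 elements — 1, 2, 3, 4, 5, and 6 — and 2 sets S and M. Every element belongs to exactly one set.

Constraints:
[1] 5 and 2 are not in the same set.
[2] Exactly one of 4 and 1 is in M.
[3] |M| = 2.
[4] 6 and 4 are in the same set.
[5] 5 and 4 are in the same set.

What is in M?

M = {1, 2}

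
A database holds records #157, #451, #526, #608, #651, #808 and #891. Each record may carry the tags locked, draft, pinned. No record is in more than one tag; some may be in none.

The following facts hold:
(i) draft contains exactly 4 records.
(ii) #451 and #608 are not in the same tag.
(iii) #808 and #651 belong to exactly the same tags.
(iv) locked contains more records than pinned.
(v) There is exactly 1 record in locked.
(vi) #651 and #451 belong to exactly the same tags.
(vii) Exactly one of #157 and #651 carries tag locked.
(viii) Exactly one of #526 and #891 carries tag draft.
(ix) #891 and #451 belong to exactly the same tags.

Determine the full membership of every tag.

locked = {#157}; draft = {#451, #651, #808, #891}; pinned = {}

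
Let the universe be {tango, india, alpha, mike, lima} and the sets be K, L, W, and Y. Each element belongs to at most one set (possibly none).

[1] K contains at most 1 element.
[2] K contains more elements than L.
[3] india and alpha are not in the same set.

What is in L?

L = {}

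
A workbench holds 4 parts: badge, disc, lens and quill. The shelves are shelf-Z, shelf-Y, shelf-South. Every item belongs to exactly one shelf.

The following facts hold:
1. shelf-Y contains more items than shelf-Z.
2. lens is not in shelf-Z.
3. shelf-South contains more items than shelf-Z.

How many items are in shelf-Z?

0

From (2): lens ∉ shelf-Z.
Suppose badge ∈ shelf-Z: no assignment then satisfies all the clues, so badge ∉ shelf-Z.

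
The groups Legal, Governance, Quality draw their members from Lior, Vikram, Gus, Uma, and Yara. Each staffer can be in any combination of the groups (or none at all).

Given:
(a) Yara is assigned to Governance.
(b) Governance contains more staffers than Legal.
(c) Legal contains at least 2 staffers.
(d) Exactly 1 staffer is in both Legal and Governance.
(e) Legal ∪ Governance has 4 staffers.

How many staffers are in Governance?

3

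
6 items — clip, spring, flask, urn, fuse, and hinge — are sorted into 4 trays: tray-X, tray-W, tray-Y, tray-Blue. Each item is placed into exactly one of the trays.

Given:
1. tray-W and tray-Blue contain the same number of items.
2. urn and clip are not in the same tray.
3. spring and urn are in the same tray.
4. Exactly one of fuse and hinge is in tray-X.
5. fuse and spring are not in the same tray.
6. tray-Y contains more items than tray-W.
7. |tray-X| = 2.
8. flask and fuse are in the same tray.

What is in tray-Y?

tray-Y = {spring, urn}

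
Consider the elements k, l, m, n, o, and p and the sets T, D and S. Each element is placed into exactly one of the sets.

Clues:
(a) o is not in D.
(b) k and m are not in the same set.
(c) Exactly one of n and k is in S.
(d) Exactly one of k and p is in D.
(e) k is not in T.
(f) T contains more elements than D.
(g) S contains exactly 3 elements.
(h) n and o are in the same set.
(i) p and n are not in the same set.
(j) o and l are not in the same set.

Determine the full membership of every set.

T = {l, p}; D = {k}; S = {m, n, o}

From (a): o ∉ D.
From (e): k ∉ T.
(h): n matches o: n ∉ D.
Suppose k ∉ D: no assignment then satisfies all the clues, so k ∈ D.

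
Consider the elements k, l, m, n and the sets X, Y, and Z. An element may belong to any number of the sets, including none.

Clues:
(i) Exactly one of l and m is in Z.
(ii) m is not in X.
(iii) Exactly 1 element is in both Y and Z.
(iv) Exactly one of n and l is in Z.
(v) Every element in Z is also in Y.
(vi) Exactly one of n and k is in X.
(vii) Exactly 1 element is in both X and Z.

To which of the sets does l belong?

l: X, Y, Z

From (ii): m ∉ X.
Suppose l ∉ X: no assignment then satisfies all the clues, so l ∈ X.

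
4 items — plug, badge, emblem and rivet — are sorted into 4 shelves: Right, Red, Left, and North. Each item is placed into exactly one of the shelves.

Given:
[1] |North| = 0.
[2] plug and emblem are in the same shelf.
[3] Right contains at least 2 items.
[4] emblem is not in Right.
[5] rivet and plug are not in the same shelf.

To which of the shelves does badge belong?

From (4): emblem ∉ Right.
(1): North already has 0, so the rest are out.
(2): plug matches emblem: plug ∉ Right.
(3): only 2 candidates remain for Right, so all are in.

badge: Right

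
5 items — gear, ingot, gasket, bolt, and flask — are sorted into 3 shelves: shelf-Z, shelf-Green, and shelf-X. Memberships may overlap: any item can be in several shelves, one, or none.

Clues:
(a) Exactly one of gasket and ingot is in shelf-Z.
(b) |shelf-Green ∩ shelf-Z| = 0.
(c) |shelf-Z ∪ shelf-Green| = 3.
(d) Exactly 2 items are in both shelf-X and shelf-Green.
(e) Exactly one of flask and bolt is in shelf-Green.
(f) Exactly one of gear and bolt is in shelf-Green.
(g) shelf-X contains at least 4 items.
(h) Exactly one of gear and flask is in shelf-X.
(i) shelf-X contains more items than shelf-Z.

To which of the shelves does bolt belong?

bolt: shelf-Green, shelf-X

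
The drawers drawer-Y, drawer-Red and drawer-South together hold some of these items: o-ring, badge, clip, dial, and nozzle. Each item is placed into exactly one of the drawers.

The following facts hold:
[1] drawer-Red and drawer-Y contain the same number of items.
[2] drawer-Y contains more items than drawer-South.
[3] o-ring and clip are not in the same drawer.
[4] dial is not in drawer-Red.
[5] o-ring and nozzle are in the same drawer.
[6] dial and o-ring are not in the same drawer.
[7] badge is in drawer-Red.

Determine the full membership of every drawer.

drawer-Y = {nozzle, o-ring}; drawer-Red = {badge, clip}; drawer-South = {dial}

From (4): dial ∉ drawer-Red.
From (7): badge ∈ drawer-Red.
Suppose o-ring ∉ drawer-Y: no assignment then satisfies all the clues, so o-ring ∈ drawer-Y.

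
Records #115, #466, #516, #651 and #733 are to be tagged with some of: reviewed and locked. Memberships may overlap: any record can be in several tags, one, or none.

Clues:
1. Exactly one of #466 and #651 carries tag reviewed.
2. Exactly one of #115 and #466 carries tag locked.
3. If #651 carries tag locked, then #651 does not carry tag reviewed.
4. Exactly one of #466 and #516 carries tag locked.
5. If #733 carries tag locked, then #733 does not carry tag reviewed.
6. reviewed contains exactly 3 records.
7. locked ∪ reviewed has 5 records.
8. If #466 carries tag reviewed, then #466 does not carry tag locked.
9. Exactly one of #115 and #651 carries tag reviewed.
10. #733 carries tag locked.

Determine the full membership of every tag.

From (10): #733 ∈ locked.
(5): #733 ∉ reviewed.
Suppose #115 ∉ reviewed: no assignment then satisfies all the clues, so #115 ∈ reviewed.

reviewed = {#115, #466, #516}; locked = {#115, #516, #651, #733}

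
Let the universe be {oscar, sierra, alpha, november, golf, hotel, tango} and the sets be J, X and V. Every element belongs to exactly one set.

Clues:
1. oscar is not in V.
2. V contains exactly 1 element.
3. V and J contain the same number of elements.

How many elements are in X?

5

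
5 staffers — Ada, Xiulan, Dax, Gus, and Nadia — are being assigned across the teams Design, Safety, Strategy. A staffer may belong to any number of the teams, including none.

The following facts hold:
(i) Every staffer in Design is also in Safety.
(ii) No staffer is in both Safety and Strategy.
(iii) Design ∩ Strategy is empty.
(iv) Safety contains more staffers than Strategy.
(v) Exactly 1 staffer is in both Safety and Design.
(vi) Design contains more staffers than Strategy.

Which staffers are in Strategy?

Strategy = {}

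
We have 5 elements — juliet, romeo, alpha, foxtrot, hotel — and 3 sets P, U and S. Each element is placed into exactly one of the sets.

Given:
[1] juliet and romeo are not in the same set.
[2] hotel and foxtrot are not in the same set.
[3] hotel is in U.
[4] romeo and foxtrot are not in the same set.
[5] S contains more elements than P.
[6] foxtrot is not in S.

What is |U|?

2

From (3): hotel ∈ U.
From (6): foxtrot ∉ S.
(2): foxtrot ∉ U.
Only one set left: foxtrot ∈ P.
(4): romeo ∉ P.
Suppose juliet ∈ P: no assignment then satisfies all the clues, so juliet ∉ P.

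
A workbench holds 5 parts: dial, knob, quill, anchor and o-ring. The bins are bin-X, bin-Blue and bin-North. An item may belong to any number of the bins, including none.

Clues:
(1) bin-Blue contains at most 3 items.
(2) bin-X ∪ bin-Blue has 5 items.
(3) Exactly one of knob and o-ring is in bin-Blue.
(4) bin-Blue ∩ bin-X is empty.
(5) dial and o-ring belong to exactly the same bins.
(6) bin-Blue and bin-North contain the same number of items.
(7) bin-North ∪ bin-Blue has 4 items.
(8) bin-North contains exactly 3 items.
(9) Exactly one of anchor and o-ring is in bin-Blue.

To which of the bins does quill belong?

quill: bin-Blue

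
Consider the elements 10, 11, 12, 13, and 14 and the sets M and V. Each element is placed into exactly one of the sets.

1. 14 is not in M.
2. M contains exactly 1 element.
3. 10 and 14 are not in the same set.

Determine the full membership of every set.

M = {10}; V = {11, 12, 13, 14}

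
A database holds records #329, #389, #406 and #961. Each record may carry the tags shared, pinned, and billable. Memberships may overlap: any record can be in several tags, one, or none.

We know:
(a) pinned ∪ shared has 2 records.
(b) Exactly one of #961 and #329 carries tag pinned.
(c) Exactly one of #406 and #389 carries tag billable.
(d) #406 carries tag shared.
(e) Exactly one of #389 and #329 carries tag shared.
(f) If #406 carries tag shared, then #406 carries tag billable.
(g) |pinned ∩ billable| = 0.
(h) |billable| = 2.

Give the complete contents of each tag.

From (d): #406 ∈ shared.
(f): #406 ∈ billable.
(c) (exactly one): #389 ∉ billable.
Suppose #329 ∉ shared: no assignment then satisfies all the clues, so #329 ∈ shared.

shared = {#329, #406}; pinned = {#329}; billable = {#406, #961}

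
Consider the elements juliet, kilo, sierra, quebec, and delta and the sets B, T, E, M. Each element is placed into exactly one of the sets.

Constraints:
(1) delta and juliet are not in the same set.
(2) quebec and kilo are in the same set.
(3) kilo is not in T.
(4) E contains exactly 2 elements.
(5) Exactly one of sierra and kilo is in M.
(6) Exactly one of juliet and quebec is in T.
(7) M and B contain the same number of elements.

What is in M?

M = {sierra}

From (3): kilo ∉ T.
(2): quebec matches kilo: quebec ∉ T.
(6) (exactly one): juliet ∈ T.
(1): delta ∉ T.
Suppose kilo ∈ M: no assignment then satisfies all the clues, so kilo ∉ M.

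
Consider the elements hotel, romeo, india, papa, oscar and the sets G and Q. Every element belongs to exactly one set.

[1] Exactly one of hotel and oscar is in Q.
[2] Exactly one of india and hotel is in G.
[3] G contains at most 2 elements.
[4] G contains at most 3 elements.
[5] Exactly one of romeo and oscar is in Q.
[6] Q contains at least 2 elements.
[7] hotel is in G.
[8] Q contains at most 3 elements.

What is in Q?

Q = {india, oscar, papa}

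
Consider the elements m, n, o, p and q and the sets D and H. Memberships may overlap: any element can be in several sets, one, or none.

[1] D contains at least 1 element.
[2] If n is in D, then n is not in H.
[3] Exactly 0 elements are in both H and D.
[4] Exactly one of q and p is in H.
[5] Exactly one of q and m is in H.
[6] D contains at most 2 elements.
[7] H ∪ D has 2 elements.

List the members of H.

H = {q}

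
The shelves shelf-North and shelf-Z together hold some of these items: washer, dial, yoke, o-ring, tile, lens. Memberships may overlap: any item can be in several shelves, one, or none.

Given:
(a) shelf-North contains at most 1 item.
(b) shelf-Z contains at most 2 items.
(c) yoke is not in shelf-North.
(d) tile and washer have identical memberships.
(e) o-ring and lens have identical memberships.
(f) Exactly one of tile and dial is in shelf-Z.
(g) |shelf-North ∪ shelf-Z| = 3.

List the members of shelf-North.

shelf-North = {dial}

From (c): yoke ∉ shelf-North.
Suppose washer ∈ shelf-North: no assignment then satisfies all the clues, so washer ∉ shelf-North.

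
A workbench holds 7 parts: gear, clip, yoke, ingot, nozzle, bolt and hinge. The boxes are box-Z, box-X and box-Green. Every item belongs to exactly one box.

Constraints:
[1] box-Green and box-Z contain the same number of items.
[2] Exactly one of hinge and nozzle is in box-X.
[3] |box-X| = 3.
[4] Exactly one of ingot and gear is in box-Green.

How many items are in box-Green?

2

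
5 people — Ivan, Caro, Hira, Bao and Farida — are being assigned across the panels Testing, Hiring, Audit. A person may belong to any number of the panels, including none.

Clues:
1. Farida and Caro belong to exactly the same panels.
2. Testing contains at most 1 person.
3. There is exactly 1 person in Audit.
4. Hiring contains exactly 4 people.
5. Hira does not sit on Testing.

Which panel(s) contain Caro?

Caro: Hiring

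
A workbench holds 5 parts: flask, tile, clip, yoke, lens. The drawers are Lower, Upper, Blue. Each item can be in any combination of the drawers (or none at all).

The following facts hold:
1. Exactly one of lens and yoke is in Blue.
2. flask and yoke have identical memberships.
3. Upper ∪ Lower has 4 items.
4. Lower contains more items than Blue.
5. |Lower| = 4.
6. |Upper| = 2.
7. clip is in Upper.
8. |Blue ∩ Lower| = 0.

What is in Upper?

Upper = {clip, tile}

From (7): clip ∈ Upper.
Suppose flask ∈ Upper: no assignment then satisfies all the clues, so flask ∉ Upper.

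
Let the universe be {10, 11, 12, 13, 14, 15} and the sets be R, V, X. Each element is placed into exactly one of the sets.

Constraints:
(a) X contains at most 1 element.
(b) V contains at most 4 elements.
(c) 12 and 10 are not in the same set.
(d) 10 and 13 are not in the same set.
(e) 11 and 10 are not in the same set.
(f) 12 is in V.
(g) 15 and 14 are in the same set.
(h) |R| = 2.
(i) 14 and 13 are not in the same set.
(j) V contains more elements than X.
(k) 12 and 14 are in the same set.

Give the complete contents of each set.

R = {11, 13}; V = {12, 14, 15}; X = {10}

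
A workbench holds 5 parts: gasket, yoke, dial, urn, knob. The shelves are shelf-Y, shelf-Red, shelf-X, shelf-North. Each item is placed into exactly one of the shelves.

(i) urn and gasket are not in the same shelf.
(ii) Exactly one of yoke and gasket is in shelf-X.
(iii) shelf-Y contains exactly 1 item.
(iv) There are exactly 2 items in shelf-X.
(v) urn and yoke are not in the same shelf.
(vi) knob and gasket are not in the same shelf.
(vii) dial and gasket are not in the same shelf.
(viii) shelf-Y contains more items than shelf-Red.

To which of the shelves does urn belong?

urn: shelf-North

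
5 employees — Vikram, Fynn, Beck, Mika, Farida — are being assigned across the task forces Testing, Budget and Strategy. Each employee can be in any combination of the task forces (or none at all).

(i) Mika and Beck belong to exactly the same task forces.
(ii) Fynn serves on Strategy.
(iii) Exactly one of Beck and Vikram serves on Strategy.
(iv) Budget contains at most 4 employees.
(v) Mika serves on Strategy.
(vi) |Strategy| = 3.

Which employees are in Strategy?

From (ii): Fynn ∈ Strategy.
From (v): Mika ∈ Strategy.
(i): Beck matches Mika: Beck ∈ Strategy.
(iii) (exactly one): Vikram ∉ Strategy.
(vi): Strategy already has 3, so the rest are out.

Strategy = {Beck, Fynn, Mika}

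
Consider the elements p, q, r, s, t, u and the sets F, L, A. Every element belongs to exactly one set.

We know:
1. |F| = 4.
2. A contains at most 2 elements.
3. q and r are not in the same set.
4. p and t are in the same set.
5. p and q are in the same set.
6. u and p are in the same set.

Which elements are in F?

F = {p, q, t, u}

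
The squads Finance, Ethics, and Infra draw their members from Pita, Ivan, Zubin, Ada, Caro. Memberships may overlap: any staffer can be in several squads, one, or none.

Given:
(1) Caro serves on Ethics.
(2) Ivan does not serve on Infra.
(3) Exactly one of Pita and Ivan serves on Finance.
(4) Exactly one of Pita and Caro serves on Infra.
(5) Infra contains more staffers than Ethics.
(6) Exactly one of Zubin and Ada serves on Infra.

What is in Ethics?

Ethics = {Caro}

From (1): Caro ∈ Ethics.
From (2): Ivan ∉ Infra.
Suppose Pita ∈ Ethics: no assignment then satisfies all the clues, so Pita ∉ Ethics.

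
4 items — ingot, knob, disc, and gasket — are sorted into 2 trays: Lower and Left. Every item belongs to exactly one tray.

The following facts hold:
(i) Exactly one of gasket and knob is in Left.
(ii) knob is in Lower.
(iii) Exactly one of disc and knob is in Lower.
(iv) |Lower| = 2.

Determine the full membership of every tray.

From (ii): knob ∈ Lower.
(i) (exactly one): gasket ∈ Left.
(iii) (exactly one): disc ∉ Lower.
(iv): only 2 candidates remain for Lower, so all are in.
Only one tray left: disc ∈ Left.

Lower = {ingot, knob}; Left = {disc, gasket}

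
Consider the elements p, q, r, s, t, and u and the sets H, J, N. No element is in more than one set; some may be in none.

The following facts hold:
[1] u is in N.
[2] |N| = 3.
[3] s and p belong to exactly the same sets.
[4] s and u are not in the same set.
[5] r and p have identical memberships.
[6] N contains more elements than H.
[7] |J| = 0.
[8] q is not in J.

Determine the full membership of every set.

H = {}; J = {}; N = {q, t, u}

From (1): u ∈ N.
From (8): q ∉ J.
(4): s ∉ N.
(7): J already has 0, so the rest are out.
(3): p matches s: p ∉ N.
(5): r matches p: r ∉ N.
(2): only 3 candidates remain for N, so all are in.
Suppose p ∈ H: no assignment then satisfies all the clues, so p ∉ H.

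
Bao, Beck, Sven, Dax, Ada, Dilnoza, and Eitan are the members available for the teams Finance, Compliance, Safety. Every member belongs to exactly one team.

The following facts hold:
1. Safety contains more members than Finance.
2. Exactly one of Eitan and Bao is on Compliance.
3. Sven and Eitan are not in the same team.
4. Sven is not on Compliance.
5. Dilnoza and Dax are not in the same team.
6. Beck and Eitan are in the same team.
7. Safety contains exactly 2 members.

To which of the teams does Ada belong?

Ada: Compliance

From (4): Sven ∉ Compliance.
Suppose Ada ∈ Finance: no assignment then satisfies all the clues, so Ada ∉ Finance.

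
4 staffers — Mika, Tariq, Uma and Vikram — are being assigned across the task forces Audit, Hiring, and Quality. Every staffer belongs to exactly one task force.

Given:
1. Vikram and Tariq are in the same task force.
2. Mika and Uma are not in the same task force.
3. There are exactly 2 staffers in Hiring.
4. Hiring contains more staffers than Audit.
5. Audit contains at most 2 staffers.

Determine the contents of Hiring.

Hiring = {Tariq, Vikram}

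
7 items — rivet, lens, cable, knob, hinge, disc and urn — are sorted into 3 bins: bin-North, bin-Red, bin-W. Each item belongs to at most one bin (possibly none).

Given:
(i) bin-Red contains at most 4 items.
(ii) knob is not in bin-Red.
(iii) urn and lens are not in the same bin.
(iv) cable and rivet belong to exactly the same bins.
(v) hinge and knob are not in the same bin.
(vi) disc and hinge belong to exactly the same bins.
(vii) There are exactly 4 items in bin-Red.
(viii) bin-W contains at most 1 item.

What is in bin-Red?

bin-Red = {cable, disc, hinge, rivet}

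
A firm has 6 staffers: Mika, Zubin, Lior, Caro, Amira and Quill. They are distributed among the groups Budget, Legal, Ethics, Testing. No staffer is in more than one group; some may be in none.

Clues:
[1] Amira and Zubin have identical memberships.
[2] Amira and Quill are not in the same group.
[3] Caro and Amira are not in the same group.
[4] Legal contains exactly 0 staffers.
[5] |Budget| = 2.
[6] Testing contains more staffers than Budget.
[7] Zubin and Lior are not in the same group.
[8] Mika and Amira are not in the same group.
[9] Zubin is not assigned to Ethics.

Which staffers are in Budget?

Budget = {Amira, Zubin}

From (9): Zubin ∉ Ethics.
(1): Amira matches Zubin: Amira ∉ Ethics.
(4): Legal already has 0, so the rest are out.
Suppose Mika ∈ Budget: no assignment then satisfies all the clues, so Mika ∉ Budget.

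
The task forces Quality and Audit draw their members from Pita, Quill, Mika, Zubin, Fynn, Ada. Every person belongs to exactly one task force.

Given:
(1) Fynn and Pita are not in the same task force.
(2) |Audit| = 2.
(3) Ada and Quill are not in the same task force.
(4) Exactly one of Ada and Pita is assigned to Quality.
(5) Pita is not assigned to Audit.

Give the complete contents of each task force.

Quality = {Mika, Pita, Quill, Zubin}; Audit = {Ada, Fynn}

From (5): Pita ∉ Audit.
Only one task force left: Pita ∈ Quality.
(1): Fynn ∉ Quality.
(4) (exactly one): Ada ∉ Quality.
Only one task force left: Fynn ∈ Audit.
Only one task force left: Ada ∈ Audit.
(2): Audit already has 2, so the rest are out.
Only one task force left: Quill ∈ Quality.
Only one task force left: Mika ∈ Quality.
Only one task force left: Zubin ∈ Quality.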